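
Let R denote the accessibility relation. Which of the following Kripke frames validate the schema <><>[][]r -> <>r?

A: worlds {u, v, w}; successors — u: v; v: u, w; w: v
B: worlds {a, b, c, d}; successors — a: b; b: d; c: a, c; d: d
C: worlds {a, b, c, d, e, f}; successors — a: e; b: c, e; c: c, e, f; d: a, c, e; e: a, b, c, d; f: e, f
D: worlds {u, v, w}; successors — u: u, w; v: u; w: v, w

D

Frame correspondent (Sahlqvist): forall x forall y (x R^2 y -> exists w (y R^2 w & xRw)) — i.e. a generalized confluence (Geach) condition.
A: fails — uR²u but no t with uR²t and uRt.
B: fails — aR²d but no w with dR²w and aRw.
C: fails — aR²a but no w with aR²w and aRw.
D: condition met.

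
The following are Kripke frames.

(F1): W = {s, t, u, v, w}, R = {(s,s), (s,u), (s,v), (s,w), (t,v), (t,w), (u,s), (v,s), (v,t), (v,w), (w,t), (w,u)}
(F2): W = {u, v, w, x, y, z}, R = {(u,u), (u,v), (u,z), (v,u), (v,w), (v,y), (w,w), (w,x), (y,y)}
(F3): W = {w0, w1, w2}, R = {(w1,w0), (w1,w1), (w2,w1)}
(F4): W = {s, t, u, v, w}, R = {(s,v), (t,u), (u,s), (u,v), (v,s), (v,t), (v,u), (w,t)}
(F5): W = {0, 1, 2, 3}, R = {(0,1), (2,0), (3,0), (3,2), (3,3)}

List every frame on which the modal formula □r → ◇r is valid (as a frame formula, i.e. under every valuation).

(F1), (F4)

Frame correspondent (Sahlqvist): ∀x ∃y Rxy — i.e. seriality.
(F1): condition met.
(F2): fails — world x has no successor.
(F3): fails — world w0 has no successor.
(F4): condition met.
(F5): fails — world 1 has no successor.
Valid on: (F1), (F4).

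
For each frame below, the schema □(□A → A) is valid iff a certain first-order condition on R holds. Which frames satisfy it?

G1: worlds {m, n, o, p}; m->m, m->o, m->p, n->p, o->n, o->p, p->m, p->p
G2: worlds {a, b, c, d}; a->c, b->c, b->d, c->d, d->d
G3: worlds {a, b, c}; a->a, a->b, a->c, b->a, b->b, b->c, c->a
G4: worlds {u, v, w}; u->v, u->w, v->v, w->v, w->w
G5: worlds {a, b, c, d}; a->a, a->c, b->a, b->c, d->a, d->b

The schema corresponds to shift-reflexivity: ∀x ∀y (Rxy → Ryy).
G1: fails — Ron but not Rnn.
G2: fails — Rbc but not Rcc.
G3: fails — Rbc but not Rcc.
G4: satisfies the condition.
G5: fails — Rbc but not Rcc.
Valid on: G4.

G4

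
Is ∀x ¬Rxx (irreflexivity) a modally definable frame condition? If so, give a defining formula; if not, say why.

If a class were modally definable it would be closed under surjective bounded morphisms (Goldblatt–Thomason).
The 4-cycle (worlds w0,w1,w2,w3 with w0→w1→w2→w3→w0) is irreflexive, and the map sending every world to a single reflexive point • is a surjective bounded morphism (forth: every edge maps to (•,•); back: every world has a successor). So any modal formula valid on the 4-cycle is also valid on the reflexive point, which is not irreflexive.
So the class is not modally definable.

No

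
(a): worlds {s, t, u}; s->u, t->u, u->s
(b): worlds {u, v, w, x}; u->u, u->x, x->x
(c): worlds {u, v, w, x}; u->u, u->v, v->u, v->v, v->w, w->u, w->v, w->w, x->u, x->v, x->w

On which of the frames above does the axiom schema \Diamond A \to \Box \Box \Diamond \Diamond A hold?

Frame correspondent (Sahlqvist): \forall x \forall y \forall z ((xRy \wedge x R^2 z) \to \exists w (y = w \wedge z R^2 w)) — i.e. a generalized confluence (Geach) condition.
(a): fails — sRu, sR²s but no w with u=w and sR²w.
(b): fails — uRu, uR²x but no t with u=t and xR²t.
(c): holds.

(c)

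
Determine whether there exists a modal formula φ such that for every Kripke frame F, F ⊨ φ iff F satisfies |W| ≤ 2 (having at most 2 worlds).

If a class were modally definable it would be closed under disjoint unions (Goldblatt–Thomason).
Any modal formula valid on each of 3 disjoint one-world frames is valid on their disjoint union (validity is preserved under disjoint unions). Each one-world frame has |W|=1≤2, but the union has |W|=3.
So no modal formula (or set of formulas) defines exactly the |W|≤2 frames.

No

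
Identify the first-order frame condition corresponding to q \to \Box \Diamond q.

symmetry

This is the B axiom.
It corresponds to symmetry: \forall x \forall y (Rxy \to Ryx).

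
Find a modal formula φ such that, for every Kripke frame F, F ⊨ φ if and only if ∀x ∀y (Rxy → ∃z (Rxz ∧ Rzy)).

A defining formula is □□s → □s (the C4 axiom).
Suppose □□s→□s is valid. Take Rxy and set V(s)={w : xR²w}. Then □□s at x, so □s at x, so s at y, i.e. ∃z(Rxz∧Rzy).

□□s → □s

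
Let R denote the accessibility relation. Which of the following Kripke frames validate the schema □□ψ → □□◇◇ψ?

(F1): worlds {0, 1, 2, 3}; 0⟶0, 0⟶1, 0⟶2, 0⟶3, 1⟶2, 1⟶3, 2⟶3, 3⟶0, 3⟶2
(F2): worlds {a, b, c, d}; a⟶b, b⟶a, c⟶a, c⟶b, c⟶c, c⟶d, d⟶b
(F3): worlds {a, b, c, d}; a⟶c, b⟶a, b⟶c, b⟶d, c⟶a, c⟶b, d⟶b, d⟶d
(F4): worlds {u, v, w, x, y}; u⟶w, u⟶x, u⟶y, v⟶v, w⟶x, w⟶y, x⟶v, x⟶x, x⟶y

(F1), (F2), (F3)

The schema corresponds to a generalized confluence (Geach) condition: ∀x ∀z (xR²z → ∃w (xR²w ∧ zR²w)).
(F1): satisfies the condition.
(F2): satisfies the condition.
(F3): satisfies the condition.
(F4): fails — uR²y but no t with uR²t and yR²t.
Valid on: (F1), (F2), (F3).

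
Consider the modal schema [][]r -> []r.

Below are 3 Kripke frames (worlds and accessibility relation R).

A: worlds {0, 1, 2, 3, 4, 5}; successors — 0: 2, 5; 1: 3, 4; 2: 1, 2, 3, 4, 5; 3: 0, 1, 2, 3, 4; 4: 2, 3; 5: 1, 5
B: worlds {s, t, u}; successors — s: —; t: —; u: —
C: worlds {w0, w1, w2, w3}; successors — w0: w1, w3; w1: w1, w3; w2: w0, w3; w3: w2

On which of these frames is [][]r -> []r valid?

This is the axiom for density; its first-order frame correspondent is forall x forall y (Rxy -> exists z (Rxz & Rzy)).
A: condition met.
B: condition met.
C: fails — Rw3w2 but no z with Rw3z and Rzw2.
Valid on: A, B.

A, B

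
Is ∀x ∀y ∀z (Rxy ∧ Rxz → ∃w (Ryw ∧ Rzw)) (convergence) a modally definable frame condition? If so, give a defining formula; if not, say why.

The condition is convergence. A defining modal formula is ◇□r → □◇r.
Suppose ◇□r→□◇r is valid. Take Rxy, Rxz and set V(r)={w : Ryw}. Then □r at y so ◇□r at x, so □◇r at x, so ◇r at z, giving w with Rzw and Ryw.

Definable; ◇□r → □◇r defines it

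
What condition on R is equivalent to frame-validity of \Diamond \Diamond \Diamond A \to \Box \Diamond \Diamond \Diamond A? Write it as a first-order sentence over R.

\forall x \forall y \forall z ((x R^3 y \wedge xRz) \to \exists w (y = w \wedge z R^3 w))

This is a Sahlqvist (Geach-type) schema ◇^3□^0A → □^1◇^3A.
First-order correspondent: \forall x \forall y \forall z ((x R^3 y \wedge xRz) \to \exists w (y = w \wedge z R^3 w)).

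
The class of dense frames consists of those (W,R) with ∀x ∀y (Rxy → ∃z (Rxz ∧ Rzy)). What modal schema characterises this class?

□□q → □q

This is density; the standard corresponding axiom is C4: □□q → □q.
Suppose □□q→□q is valid. Take Rxy and set V(q)={w : xR²w}. Then □□q at x, so □q at x, so q at y, i.e. ∃z(Rxz∧Rzy).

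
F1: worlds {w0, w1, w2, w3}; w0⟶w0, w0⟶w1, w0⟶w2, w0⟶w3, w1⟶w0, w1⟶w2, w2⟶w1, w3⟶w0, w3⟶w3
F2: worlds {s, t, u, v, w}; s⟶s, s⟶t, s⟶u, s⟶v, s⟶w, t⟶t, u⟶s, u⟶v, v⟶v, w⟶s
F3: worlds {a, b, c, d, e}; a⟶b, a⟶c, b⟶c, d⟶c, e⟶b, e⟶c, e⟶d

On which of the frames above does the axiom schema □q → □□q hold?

The schema corresponds to transitivity: ∀x ∀y ∀z (Rxy ∧ Ryz → Rxz).
F1: fails — Rw1w2 and Rw2w1 but not Rw1w1.
F2: fails — Rus and Rsw but not Ruw.
F3: condition met.
Valid on: F3.

F3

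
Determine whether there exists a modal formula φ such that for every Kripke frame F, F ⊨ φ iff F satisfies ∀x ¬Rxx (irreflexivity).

Not definable by any modal formula

Any modally definable frame class is closed under surjective bounded morphisms.
The 5-cycle (worlds w0,w1,w2,w3,w4 with w0→w1→w2→w3→w4→w0) is irreflexive, and the map sending every world to a single reflexive point • is a surjective bounded morphism (forth: every edge maps to (•,•); back: every world has a successor). So any modal formula valid on the 5-cycle is also valid on the reflexive point, which is not irreflexive.
Hence irreflexivity is not modally definable.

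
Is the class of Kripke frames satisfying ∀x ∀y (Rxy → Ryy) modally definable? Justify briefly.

Yes, by □(□q → q)

Yes: it is shift-reflexivity, defined by the T□ schema □(□q → q).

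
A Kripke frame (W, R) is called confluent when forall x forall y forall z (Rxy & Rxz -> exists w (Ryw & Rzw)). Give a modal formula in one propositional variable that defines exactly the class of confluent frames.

This is convergence; the standard corresponding axiom is .2: ◇□p → □◇p.
Suppose ◇□p→□◇p is valid. Take Rxy, Rxz and set V(p)={w : Ryw}. Then □p at y so ◇□p at x, so □◇p at x, so ◇p at z, giving w with Rzw and Ryw.

◇□p → □◇p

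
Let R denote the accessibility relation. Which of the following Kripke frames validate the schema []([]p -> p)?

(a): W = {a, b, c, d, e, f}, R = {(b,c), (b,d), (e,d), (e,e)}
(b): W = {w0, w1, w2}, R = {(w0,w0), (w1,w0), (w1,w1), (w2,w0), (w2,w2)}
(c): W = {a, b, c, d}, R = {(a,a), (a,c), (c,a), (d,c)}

(b)

This is the axiom for shift-reflexivity; its first-order frame correspondent is forall x forall y (Rxy -> Ryy).
(a): fails — Rbc but not Rcc.
(b): satisfies the condition.
(c): fails — Rac but not Rcc.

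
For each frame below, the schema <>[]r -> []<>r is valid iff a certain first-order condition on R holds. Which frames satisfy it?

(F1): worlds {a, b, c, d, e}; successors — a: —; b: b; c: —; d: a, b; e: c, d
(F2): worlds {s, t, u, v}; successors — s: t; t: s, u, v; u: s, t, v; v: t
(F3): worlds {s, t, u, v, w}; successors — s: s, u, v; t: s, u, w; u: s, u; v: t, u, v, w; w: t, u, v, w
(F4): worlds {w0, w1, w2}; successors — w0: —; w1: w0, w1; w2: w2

The schema corresponds to convergence: forall x forall y forall z (Rxy & Rxz -> exists w (Ryw & Rzw)).
(F1): fails — Rdb and Rda but b and a have no common successor.
(F2): fails — Ruv and Rut but v and t have no common successor.
(F3): condition met.
(F4): fails — Rw1w1 and Rw1w0 but w1 and w0 have no common successor.

(F3)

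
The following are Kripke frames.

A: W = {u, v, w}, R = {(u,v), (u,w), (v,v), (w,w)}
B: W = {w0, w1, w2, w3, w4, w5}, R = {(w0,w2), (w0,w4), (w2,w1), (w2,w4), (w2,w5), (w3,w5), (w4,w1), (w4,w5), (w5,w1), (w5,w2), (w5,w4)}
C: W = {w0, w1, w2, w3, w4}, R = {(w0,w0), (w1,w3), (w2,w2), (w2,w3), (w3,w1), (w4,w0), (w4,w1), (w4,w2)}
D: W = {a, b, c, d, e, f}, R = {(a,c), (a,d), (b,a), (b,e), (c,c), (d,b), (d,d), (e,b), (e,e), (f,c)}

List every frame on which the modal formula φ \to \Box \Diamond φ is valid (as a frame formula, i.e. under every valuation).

none

This is the axiom for symmetry; its first-order frame correspondent is \forall x \forall y (Rxy \to Ryx).
A: fails — Ruv but not Rvu.
B: fails — Rw0w4 but not Rw4w0.
C: fails — Rw4w1 but not Rw1w4.
D: fails — Rfc but not Rcf.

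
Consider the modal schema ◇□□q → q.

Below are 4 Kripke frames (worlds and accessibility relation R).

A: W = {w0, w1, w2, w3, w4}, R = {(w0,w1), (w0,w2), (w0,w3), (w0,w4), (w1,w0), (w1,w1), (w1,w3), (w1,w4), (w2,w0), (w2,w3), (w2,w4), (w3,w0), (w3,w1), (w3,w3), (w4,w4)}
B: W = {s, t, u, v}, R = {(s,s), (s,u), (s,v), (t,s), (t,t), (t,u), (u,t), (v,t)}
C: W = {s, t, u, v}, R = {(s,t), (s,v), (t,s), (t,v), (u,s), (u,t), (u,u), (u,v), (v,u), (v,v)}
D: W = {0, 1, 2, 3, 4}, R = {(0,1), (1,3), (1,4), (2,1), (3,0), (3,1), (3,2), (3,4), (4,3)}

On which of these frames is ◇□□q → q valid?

The schema corresponds to a generalized confluence (Geach) condition: ∀x ∀y (xRy → ∃w (yR²w ∧ x = w)).
A: fails — w0Rw4 but no w with w4R²w and w0=w.
B: holds.
C: fails — sRt but no w with tR²w and s=w.
D: fails — 3R4 but no w with 4R²w and 3=w.

B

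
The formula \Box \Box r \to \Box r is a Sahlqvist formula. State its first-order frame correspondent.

Suppose □□r→□r is valid. Take Rxy and set V(r)={w : xR²w}. Then □□r at x, so □r at x, so r at y, i.e. ∃z(Rxz∧Rzy).
Conversely, any frame satisfying \forall x \forall y (Rxy \to \exists z (Rxz \wedge Rzy)) validates the schema.
Frame condition: \forall x \forall y (Rxy \to \exists z (Rxz \wedge Rzy)).

density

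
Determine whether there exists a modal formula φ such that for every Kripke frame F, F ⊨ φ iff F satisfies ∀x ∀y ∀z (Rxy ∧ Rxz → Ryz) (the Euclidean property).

Definable; ◇r → □◇r defines it

The condition is the Euclidean property. A defining modal formula is ◇r → □◇r.
Suppose ◇r→□◇r is valid. Take Rxy, Rxz and set V(r)={y}. Then ◇r at x, so □◇r at x, so ◇r at z, so some w with Rzw has r; w=y, i.e. Rzy. By symmetry of the argument, Ryz.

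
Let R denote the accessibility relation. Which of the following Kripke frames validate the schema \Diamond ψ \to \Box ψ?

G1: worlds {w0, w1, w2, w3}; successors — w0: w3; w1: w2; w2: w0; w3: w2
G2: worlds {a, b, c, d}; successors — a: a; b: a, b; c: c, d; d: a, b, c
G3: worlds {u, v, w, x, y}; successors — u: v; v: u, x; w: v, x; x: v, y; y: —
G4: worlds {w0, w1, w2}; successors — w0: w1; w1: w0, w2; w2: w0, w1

G1

The schema corresponds to partial functionality: \forall x \forall y \forall z (Rxy \wedge Rxz \to y = z).
G1: ✓.
G2: fails — b sees both a and b.
G3: fails — v sees both u and x.
G4: fails — w1 sees both w0 and w2.
Valid on: G1.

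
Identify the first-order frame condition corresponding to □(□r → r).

shift-reflexivity

Suppose □(□r→r) is valid. Take Rxy and set V(r)={w : Ryw}. Then at y, □r holds; since □(□r→r) at x, □r→r at y, so r at y, i.e. Ryy.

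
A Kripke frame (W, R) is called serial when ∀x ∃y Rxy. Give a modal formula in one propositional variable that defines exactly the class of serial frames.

This is seriality; the standard corresponding axiom is D: □p → ◇p.

□p → ◇p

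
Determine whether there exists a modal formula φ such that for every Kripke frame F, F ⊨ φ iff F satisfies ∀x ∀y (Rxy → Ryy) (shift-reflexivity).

Yes, by □(□q → q)

The condition is shift-reflexivity. A defining modal formula is □(□q → q).
Suppose □(□q→q) is valid. Take Rxy and set V(q)={w : Ryw}. Then at y, □q holds; since □(□q→q) at x, □q→q at y, so q at y, i.e. Ryy.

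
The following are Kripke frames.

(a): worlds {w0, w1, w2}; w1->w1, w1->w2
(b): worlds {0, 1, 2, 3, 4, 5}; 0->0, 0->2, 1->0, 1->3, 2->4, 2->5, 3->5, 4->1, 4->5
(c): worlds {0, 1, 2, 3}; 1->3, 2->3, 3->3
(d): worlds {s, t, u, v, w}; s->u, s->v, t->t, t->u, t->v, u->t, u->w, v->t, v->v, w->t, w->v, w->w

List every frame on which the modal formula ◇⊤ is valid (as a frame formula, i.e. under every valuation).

(d)

This is the axiom for seriality; its first-order frame correspondent is ∀x ∃y Rxy.
(a): fails — world w0 has no successor.
(b): fails — world 5 has no successor.
(c): fails — world 0 has no successor.
(d): ✓.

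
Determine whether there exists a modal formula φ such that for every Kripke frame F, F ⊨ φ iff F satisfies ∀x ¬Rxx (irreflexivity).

If a class were modally definable it would be closed under surjective bounded morphisms (Goldblatt–Thomason).
The 5-cycle (worlds 0,1,2,3,4 with 0→1→2→3→4→0) is irreflexive, and the map sending every world to a single reflexive point • is a surjective bounded morphism (forth: every edge maps to (•,•); back: every world has a successor). So any modal formula valid on the 5-cycle is also valid on the reflexive point, which is not irreflexive.
So no modal formula (or set of formulas) defines exactly the irreflexive frames.

No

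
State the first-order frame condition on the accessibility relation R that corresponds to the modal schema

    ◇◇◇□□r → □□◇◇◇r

∀x ∀y ∀z ((xR³y ∧ xR²z) → ∃w (yR²w ∧ zR³w))

This is a Sahlqvist (Geach-type) schema ◇^3□^2r → □^2◇^3r.
Minimal-valuation argument: fix x; take any y with xR^3y and any z with xR^2z. Set V(r) to the set of worlds R-reachable from y in exactly 2 steps. Then □^2r holds at y, so the antecedent holds at x; validity forces ◇^3r at z, giving a w with zR^3w and yR^2w.
First-order correspondent: ∀x ∀y ∀z ((xR³y ∧ xR²z) → ∃w (yR²w ∧ zR³w)).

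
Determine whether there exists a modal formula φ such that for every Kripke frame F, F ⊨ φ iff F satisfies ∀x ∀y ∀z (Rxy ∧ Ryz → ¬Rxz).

Modal frame validity is preserved under surjective bounded morphisms.
The 3-cycle (worlds a,b,c with a→b→c→a) is intransitive. Mapping every world to a single reflexive point • is a surjective bounded morphism; the reflexive point is not intransitive (R••∧R•• but R••).
So no modal formula (or set of formulas) defines exactly the intransitive frames.

No — not modally definable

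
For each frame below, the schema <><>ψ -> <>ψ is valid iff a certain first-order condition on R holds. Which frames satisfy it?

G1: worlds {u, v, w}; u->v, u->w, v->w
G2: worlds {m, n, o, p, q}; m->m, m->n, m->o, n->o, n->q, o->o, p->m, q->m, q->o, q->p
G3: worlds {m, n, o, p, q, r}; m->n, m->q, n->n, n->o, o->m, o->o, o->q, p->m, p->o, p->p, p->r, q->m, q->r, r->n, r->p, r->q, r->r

G1

This is the axiom for a generalized confluence (Geach) condition; its first-order frame correspondent is forall x forall y (x R^2 y -> exists w (y = w & xRw)).
G1: holds.
G2: fails — mR²q but no w with q=w and mRw.
G3: fails — mR²m but no w with m=w and mRw.
Valid on: G1.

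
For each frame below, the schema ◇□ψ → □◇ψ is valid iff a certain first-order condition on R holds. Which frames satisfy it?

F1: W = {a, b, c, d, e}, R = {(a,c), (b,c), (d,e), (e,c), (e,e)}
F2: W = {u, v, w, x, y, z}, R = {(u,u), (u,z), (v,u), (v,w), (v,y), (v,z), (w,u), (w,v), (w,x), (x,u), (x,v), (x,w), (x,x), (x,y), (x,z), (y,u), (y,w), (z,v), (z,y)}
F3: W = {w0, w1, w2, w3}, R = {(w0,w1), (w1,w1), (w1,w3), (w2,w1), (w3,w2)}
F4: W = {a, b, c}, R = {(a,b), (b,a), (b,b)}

The schema corresponds to convergence: ∀x ∀y ∀z (Rxy ∧ Rxz → ∃w (Ryw ∧ Rzw)).
F1: fails — Rac and Rac but c and c have no common successor.
F2: fails — Ruu and Ruz but u and z have no common successor.
F3: fails — Rw1w1 and Rw1w3 but w1 and w3 have no common successor.
F4: satisfies the condition.

F4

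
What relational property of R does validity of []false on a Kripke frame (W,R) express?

This schema is the Ver axiom.
Its frame correspondent is emptiness of R — forall x forall y ~Rxy.

emptiness of R: forall x forall y ~Rxy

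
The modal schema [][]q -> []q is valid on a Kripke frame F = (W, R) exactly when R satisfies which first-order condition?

Suppose □□q→□q is valid. Take Rxy and set V(q)={w : xR²w}. Then □□q at x, so □q at x, so q at y, i.e. ∃z(Rxz∧Rzy).

density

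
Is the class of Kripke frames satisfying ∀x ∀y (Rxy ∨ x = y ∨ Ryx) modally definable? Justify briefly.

If a class were modally definable it would be closed under disjoint unions (Goldblatt–Thomason).
Take 4 disjoint single-world reflexive frames: each is trivially connected, but their disjoint union has 4 worlds with no edge between distinct components, so it is not connected.
Hence connectedness of R is not modally definable.

No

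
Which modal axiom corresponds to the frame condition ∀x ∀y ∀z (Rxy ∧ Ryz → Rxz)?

□s → □□s

A defining formula is □s → □□s (the 4 axiom).
Suppose □s→□□s is valid. Take Rxy, Ryz and set V(s)={w : Rxw}. Then □s at x, so □□s at x, so □s at y, so s at z, i.e. Rxz.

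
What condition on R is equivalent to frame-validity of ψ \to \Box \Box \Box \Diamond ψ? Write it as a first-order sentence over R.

This is a Sahlqvist (Geach-type) schema ◇^0□^0ψ → □^3◇^1ψ.
Minimal-valuation argument: fix x; take any y with xR^0y and any z with xR^3z. Set V(ψ) to the set of worlds R-reachable from y in exactly 0 steps. Then □^0ψ holds at y, so the antecedent holds at x; validity forces ◇^1ψ at z, giving a w with zR^1w and yR^0w.
First-order correspondent: \forall x \forall z (x R^3 z \to \exists w (x = w \wedge zRw)).

\forall x \forall z (x R^3 z \to \exists w (x = w \wedge zRw))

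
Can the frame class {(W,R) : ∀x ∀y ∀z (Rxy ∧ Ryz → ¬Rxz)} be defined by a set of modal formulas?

Not modally definable

If a class were modally definable it would be closed under surjective bounded morphisms (Goldblatt–Thomason).
The 5-cycle (worlds a,b,c,d,e with a→b→c→d→e→a) is intransitive. Mapping every world to a single reflexive point • is a surjective bounded morphism; the reflexive point is not intransitive (R••∧R•• but R••).
So no modal formula (or set of formulas) defines exactly the intransitive frames.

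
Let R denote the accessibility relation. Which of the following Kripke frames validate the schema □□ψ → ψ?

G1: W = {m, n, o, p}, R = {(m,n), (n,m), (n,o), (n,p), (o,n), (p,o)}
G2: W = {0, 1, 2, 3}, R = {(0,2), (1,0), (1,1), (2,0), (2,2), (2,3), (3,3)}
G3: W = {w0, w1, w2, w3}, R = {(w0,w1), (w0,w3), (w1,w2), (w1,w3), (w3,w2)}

This is the axiom for a generalized confluence (Geach) condition; its first-order frame correspondent is ∀x ∃w (xR²w ∧ x = w).
G1: fails — at p but no w with pR²w and p=w.
G2: holds.
G3: fails — at w0 but no w with w0R²w and w0=w.
Valid on: G2.

G2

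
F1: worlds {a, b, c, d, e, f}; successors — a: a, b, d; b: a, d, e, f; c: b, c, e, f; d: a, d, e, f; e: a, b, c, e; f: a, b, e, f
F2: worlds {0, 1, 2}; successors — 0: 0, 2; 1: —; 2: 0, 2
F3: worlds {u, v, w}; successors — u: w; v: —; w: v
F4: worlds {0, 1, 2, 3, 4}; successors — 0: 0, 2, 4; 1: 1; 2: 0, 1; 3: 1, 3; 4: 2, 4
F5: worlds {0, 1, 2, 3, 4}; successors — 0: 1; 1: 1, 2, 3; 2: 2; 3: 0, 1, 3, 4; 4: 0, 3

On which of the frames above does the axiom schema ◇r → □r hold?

F3

This is the axiom for partial functionality; its first-order frame correspondent is ∀x ∀y ∀z (Rxy ∧ Rxz → y = z).
F1: fails — a sees both a and b.
F2: fails — 0 sees both 0 and 2.
F3: satisfies the condition.
F4: fails — 0 sees both 0 and 2.
F5: fails — 1 sees both 1 and 2.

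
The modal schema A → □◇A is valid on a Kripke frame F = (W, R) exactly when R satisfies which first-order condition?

symmetry

This schema is the B axiom.
It corresponds to symmetry: ∀x ∀y (Rxy → Ryx).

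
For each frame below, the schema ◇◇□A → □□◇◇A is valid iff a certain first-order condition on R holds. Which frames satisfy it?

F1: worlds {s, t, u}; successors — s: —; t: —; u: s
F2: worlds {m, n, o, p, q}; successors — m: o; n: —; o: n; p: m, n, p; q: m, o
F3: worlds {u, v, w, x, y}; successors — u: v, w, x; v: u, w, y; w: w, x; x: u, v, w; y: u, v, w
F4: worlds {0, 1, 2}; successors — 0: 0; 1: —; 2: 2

Frame correspondent (Sahlqvist): ∀x ∀y ∀z ((xR²y ∧ xR²z) → ∃w (yRw ∧ zR²w)) — i.e. a generalized confluence (Geach) condition.
F1: holds.
F2: fails — mR²n, mR²n but no w with nRw and nR²w.
F3: holds.
F4: holds.
Valid on: F1, F3, F4.

F1, F3, F4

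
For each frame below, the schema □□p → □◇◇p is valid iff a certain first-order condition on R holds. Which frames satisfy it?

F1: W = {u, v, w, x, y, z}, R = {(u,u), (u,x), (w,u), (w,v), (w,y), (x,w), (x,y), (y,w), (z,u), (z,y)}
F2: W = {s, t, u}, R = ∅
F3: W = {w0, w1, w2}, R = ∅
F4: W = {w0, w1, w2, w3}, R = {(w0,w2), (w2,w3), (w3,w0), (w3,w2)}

F2, F3

This is the axiom for a generalized confluence (Geach) condition; its first-order frame correspondent is ∀x ∀z (xRz → ∃w (xR²w ∧ zR²w)).
F1: fails — wRv but no t with wR²t and vR²t.
F2: condition met.
F3: condition met.
F4: fails — w0Rw2 but no w with w0R²w and w2R²w.
Valid on: F2, F3.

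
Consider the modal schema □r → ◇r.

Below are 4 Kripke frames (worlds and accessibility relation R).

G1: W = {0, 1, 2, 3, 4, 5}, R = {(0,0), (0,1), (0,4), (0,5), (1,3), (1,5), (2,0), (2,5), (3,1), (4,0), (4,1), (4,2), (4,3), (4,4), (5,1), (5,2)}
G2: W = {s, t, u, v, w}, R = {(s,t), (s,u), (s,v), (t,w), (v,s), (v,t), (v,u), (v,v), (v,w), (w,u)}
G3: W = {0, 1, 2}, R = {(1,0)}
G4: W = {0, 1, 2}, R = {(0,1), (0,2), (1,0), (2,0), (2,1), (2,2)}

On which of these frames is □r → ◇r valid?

This is the axiom for seriality; its first-order frame correspondent is ∀x ∃y Rxy.
G1: satisfies the condition.
G2: fails — world u has no successor.
G3: fails — world 0 has no successor.
G4: satisfies the condition.
Valid on: G1, G4.

G1, G4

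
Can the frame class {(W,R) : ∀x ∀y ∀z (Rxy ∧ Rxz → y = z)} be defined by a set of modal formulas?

Definable; ◇q → □q defines it

This is a Sahlqvist condition; the CD axiom ◇q → □q defines it.
Suppose ◇q→□q is valid. Take Rxy, Rxz and set V(q)={y}. Then ◇q at x, so □q at x, so q at z, i.e. z=y.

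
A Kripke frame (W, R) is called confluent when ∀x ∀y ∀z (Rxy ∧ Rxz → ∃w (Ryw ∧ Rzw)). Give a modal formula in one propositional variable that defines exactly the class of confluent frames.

This is convergence; the standard corresponding axiom is .2: ◇□ψ → □◇ψ.

◇□ψ → □◇ψ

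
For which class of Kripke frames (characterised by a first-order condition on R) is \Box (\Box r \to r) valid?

shift-reflexivity

Suppose □(□r→r) is valid. Take Rxy and set V(r)={w : Ryw}. Then at y, □r holds; since □(□r→r) at x, □r→r at y, so r at y, i.e. Ryy.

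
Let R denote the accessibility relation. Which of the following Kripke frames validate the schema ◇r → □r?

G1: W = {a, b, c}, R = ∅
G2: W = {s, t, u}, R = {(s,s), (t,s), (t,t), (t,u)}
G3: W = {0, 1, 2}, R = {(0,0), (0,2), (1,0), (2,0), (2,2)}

G1

Frame correspondent (Sahlqvist): ∀x ∀y ∀z (Rxy ∧ Rxz → y = z) — i.e. partial functionality.
G1: satisfies the condition.
G2: fails — t sees both s and t.
G3: fails — 0 sees both 0 and 2.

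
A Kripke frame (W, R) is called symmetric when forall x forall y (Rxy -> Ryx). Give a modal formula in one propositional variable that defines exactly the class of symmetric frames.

r → □◇r

This is symmetry; the standard corresponding axiom is B: r → □◇r.
Suppose r→□◇r is valid. Take Rxy and set V(r)={x}. Then r at x, so □◇r at x, so ◇r at y, so some z with Ryz has r; z=x, i.e. Ryx.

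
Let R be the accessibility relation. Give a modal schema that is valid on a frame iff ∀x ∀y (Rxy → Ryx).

ψ → □◇ψ

This is symmetry; the standard corresponding axiom is B: ψ → □◇ψ.
Suppose ψ→□◇ψ is valid. Take Rxy and set V(ψ)={x}. Then ψ at x, so □◇ψ at x, so ◇ψ at y, so some z with Ryz has ψ; z=x, i.e. Ryx.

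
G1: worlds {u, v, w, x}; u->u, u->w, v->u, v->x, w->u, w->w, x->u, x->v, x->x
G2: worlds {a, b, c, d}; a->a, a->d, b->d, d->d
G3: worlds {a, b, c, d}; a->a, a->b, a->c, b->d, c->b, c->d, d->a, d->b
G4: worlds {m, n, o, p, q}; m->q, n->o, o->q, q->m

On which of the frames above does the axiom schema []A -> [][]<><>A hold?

G1, G2

Frame correspondent (Sahlqvist): forall x forall z (x R^2 z -> exists w (xRw & z R^2 w)) — i.e. a generalized confluence (Geach) condition.
G1: condition met.
G2: condition met.
G3: fails — bR²b but no w with bRw and bR²w.
G4: fails — mR²m but no w with mRw and mR²w.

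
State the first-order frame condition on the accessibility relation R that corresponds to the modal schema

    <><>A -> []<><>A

forall x forall y forall z ((x R^2 y & xRz) -> exists w (y = w & z R^2 w))

This is a Sahlqvist (Geach-type) schema ◇^2□^0A → □^1◇^2A.
Minimal-valuation argument: fix x; take any y with xR^2y and any z with xR^1z. Set V(A) to the set of worlds R-reachable from y in exactly 0 steps. Then □^0A holds at y, so the antecedent holds at x; validity forces ◇^2A at z, giving a w with zR^2w and yR^0w.
First-order correspondent: forall x forall y forall z ((x R^2 y & xRz) -> exists w (y = w & z R^2 w)).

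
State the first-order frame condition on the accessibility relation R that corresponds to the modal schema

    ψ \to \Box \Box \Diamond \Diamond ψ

This is a Sahlqvist (Geach-type) schema ◇^0□^0ψ → □^2◇^2ψ.
Minimal-valuation argument: fix x; take any y with xR^0y and any z with xR^2z. Set V(ψ) to the set of worlds R-reachable from y in exactly 0 steps. Then □^0ψ holds at y, so the antecedent holds at x; validity forces ◇^2ψ at z, giving a w with zR^2w and yR^0w.
First-order correspondent: \forall x \forall z (x R^2 z \to \exists w (x = w \wedge z R^2 w)).

\forall x \forall z (x R^2 z \to \exists w (x = w \wedge z R^2 w))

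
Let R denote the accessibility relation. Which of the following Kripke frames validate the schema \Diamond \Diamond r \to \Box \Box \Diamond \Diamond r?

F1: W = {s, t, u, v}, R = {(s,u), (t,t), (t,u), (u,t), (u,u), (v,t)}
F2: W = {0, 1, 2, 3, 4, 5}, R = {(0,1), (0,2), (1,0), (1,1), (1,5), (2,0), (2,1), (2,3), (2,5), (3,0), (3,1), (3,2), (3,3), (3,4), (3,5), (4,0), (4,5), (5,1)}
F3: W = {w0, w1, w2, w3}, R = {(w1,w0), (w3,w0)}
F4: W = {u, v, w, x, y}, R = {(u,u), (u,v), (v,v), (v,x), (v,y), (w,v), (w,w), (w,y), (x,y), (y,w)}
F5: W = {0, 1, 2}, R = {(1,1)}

The schema corresponds to a generalized confluence (Geach) condition: \forall x \forall y \forall z ((x R^2 y \wedge x R^2 z) \to \exists w (y = w \wedge z R^2 w)).
F1: condition met.
F2: fails — 0R²3, 0R²1 but no w with 3=w and 1R²w.
F3: condition met.
F4: fails — uR²u, uR²v but no t with u=t and vR²t.
F5: condition met.

F1, F3, F5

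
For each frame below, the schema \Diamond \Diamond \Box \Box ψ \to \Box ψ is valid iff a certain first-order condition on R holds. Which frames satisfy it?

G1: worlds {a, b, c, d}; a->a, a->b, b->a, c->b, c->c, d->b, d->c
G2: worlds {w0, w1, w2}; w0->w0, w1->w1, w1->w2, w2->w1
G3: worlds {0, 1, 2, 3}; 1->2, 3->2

This is the axiom for a generalized confluence (Geach) condition; its first-order frame correspondent is \forall x \forall y \forall z ((x R^2 y \wedge xRz) \to \exists w (y R^2 w \wedge z = w)).
G1: fails — cR²a, cRc but no w with aR²w and c=w.
G2: holds.
G3: holds.

G2, G3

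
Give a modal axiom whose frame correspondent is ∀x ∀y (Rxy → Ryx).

This is symmetry; the standard corresponding axiom is B: q → □◇q.
Suppose q→□◇q is valid. Take Rxy and set V(q)={x}. Then q at x, so □◇q at x, so ◇q at y, so some z with Ryz has q; z=x, i.e. Ryx.

q → □◇q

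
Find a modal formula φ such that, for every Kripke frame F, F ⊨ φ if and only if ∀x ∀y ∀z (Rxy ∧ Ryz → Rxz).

This is transitivity; the standard corresponding axiom is 4: □q → □□q.
Suppose □q→□□q is valid. Take Rxy, Ryz and set V(q)={w : Rxw}. Then □q at x, so □□q at x, so □q at y, so q at z, i.e. Rxz.

□q → □□q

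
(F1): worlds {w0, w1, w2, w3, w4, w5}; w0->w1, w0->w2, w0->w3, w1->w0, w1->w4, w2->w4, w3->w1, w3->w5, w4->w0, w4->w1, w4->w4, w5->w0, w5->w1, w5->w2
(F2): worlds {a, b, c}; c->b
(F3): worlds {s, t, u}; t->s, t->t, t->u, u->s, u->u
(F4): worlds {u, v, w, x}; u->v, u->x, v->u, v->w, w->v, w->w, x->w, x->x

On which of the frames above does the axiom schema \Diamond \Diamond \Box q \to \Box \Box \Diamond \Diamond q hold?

Frame correspondent (Sahlqvist): \forall x \forall y \forall z ((x R^2 y \wedge x R^2 z) \to \exists w (yRw \wedge z R^2 w)) — i.e. a generalized confluence (Geach) condition.
(F1): condition met.
(F2): condition met.
(F3): fails — tR²s, tR²s but no w with sRw and sR²w.
(F4): condition met.
Valid on: (F1), (F2), (F4).

(F1), (F2), (F4)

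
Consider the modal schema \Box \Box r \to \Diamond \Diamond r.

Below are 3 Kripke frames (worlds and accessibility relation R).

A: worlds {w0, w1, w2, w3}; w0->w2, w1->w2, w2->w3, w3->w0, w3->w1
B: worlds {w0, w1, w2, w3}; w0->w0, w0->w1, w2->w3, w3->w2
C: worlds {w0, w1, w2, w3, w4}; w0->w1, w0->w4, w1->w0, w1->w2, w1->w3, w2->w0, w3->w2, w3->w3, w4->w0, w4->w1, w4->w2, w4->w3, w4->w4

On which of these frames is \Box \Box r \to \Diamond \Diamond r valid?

A, C

Frame correspondent (Sahlqvist): \forall x \exists w (x R^2 w \wedge x R^2 w) — i.e. a generalized confluence (Geach) condition.
A: condition met.
B: fails — at w1 but no w with w1R²w and w1R²w.
C: condition met.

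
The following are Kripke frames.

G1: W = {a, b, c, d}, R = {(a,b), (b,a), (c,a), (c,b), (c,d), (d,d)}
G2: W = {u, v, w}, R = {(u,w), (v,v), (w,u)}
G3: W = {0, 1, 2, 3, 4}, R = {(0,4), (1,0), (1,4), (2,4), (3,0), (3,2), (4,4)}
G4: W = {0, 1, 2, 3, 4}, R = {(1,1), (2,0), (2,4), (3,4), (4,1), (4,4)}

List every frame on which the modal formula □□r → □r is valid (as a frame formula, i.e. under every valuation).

none

The schema corresponds to density: ∀x ∀y (Rxy → ∃z (Rxz ∧ Rzy)).
G1: fails — Rab but no z with Raz and Rzb.
G2: fails — Rwu but no z with Rwz and Rzu.
G3: fails — R10 but no z with R1z and Rz0.
G4: fails — R20 but no z with R2z and Rz0.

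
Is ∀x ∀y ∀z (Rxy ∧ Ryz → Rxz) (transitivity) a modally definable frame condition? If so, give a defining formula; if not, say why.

Yes, by □p → □□p

The condition is transitivity. A defining modal formula is □p → □□p.
Suppose □p→□□p is valid. Take Rxy, Ryz and set V(p)={w : Rxw}. Then □p at x, so □□p at x, so □p at y, so p at z, i.e. Rxz.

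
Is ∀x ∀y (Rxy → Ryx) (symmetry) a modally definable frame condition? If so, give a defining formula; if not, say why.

Yes: it is symmetry, defined by the B schema q → □◇q.
Suppose q→□◇q is valid. Take Rxy and set V(q)={x}. Then q at x, so □◇q at x, so ◇q at y, so some z with Ryz has q; z=x, i.e. Ryx.

Yes, by q → □◇q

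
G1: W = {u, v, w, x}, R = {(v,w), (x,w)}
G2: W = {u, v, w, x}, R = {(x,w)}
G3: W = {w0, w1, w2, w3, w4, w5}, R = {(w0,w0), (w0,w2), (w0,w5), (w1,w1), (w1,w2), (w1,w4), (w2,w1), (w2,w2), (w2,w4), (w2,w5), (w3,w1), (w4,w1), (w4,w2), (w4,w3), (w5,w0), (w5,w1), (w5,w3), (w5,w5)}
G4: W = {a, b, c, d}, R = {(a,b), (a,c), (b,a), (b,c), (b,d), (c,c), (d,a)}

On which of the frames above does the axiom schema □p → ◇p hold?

G3, G4

This is the axiom for seriality; its first-order frame correspondent is ∀x ∃y Rxy.
G1: fails — world u has no successor.
G2: fails — world u has no successor.
G3: condition met.
G4: condition met.
Valid on: G3, G4.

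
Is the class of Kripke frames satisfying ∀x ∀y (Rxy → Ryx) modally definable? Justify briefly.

Yes: it is symmetry, defined by the B schema r → □◇r.
Suppose r→□◇r is valid. Take Rxy and set V(r)={x}. Then r at x, so □◇r at x, so ◇r at y, so some z with Ryz has r; z=x, i.e. Ryx.

Definable; r → □◇r defines it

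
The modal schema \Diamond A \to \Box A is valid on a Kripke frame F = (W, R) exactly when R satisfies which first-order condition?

Suppose ◇A→□A is valid. Take Rxy, Rxz and set V(A)={y}. Then ◇A at x, so □A at x, so A at z, i.e. z=y.

Partial functionality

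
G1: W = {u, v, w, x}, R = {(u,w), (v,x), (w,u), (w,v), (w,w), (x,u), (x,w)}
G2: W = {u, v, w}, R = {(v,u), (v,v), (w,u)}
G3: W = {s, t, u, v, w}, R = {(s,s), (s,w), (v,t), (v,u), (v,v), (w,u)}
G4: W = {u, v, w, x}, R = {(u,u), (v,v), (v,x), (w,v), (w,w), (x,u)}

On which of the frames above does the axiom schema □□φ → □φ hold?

The schema corresponds to density: ∀x ∀y (Rxy → ∃z (Rxz ∧ Rzy)).
G1: fails — Rvx but no z with Rvz and Rzx.
G2: fails — Rwu but no z with Rwz and Rzu.
G3: fails — Rwu but no z with Rwz and Rzu.
G4: satisfies the condition.
Valid on: G4.

G4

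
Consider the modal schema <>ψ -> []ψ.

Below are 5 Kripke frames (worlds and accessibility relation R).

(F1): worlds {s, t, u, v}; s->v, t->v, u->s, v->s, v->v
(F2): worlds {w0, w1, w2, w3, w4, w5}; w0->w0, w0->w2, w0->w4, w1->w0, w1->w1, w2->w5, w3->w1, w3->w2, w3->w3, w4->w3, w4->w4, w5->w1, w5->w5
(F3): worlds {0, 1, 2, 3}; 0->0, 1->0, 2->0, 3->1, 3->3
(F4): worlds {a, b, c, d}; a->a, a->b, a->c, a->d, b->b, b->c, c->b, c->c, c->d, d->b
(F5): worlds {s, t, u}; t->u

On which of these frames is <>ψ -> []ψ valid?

This is the axiom for partial functionality; its first-order frame correspondent is forall x forall y forall z (Rxy & Rxz -> y = z).
(F1): fails — v sees both s and v.
(F2): fails — w0 sees both w0 and w2.
(F3): fails — 3 sees both 1 and 3.
(F4): fails — a sees both a and b.
(F5): condition met.

(F5)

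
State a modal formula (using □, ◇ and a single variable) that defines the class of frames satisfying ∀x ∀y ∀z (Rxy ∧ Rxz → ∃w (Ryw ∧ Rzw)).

◇□ψ → □◇ψ

This is convergence; the standard corresponding axiom is .2: ◇□ψ → □◇ψ.
Suppose ◇□ψ→□◇ψ is valid. Take Rxy, Rxz and set V(ψ)={w : Ryw}. Then □ψ at y so ◇□ψ at x, so □◇ψ at x, so ◇ψ at z, giving w with Rzw and Ryw.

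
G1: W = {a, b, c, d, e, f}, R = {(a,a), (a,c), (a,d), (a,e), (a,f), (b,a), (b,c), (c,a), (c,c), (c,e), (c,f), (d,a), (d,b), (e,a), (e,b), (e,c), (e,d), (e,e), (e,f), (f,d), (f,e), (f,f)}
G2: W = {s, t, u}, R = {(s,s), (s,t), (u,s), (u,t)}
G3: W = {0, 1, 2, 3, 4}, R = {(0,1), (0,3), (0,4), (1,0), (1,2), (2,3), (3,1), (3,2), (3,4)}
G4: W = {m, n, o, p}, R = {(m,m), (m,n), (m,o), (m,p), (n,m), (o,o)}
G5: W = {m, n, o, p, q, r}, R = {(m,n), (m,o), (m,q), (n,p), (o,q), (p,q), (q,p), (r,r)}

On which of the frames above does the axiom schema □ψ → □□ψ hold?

This is the axiom for transitivity; its first-order frame correspondent is ∀x ∀y ∀z (Rxy ∧ Ryz → Rxz).
G1: fails — Rae and Reb but not Rab.
G2: condition met.
G3: fails — R10 and R01 but not R11.
G4: fails — Rnm and Rmo but not Rno.
G5: fails — Rqp and Rpq but not Rqq.
Valid on: G2.

G2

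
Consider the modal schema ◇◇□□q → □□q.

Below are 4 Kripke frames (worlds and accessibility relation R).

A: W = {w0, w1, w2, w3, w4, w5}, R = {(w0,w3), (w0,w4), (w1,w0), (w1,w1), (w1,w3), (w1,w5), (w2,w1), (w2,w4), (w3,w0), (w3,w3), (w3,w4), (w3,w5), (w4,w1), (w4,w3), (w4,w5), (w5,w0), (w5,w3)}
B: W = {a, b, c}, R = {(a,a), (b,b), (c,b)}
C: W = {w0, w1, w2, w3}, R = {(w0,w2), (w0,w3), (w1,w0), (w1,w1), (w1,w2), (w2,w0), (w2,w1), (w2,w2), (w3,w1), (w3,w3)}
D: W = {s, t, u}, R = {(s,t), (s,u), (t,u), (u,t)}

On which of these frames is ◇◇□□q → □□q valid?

B, C

This is the axiom for a generalized confluence (Geach) condition; its first-order frame correspondent is ∀x ∀y ∀z ((xR²y ∧ xR²z) → ∃w (yR²w ∧ z = w)).
A: fails — w0R²w5, w0R²w1 but no w with w5R²w and w1=w.
B: ✓.
C: ✓.
D: fails — sR²t, sR²u but no w with tR²w and u=w.
Valid on: B, C.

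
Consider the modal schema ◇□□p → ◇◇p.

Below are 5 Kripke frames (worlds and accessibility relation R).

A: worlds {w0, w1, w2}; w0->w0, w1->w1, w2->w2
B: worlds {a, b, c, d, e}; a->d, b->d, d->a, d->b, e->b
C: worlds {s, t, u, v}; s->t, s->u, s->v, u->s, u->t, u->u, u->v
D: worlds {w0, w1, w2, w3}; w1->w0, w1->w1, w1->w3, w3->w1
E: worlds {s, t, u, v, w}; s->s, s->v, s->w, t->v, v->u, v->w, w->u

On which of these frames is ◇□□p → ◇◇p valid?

Frame correspondent (Sahlqvist): ∀x ∀y (xRy → ∃w (yR²w ∧ xR²w)) — i.e. a generalized confluence (Geach) condition.
A: ✓.
B: fails — aRd but no w with dR²w and aR²w.
C: fails — sRt but no w with tR²w and sR²w.
D: fails — w1Rw0 but no w with w0R²w and w1R²w.
E: fails — sRw but no w* with wR²w* and sR²w*.

A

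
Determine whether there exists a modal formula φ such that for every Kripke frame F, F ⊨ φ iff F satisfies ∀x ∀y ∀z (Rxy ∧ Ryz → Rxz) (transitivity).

This is a Sahlqvist condition; the 4 axiom □q → □□q defines it.
Suppose □q→□□q is valid. Take Rxy, Ryz and set V(q)={w : Rxw}. Then □q at x, so □□q at x, so □q at y, so q at z, i.e. Rxz.

Yes, by □q → □□q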